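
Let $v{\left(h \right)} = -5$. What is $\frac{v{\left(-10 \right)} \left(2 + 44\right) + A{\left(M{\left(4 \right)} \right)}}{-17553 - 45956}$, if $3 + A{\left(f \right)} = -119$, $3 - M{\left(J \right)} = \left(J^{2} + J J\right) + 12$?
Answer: $\frac{352}{63509} \approx 0.0055425$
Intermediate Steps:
$M{\left(J \right)} = -9 - 2 J^{2}$ ($M{\left(J \right)} = 3 - \left(\left(J^{2} + J J\right) + 12\right) = 3 - \left(\left(J^{2} + J^{2}\right) + 12\right) = 3 - \left(2 J^{2} + 12\right) = 3 - \left(12 + 2 J^{2}\right) = -9 - 2 J^{2}$)
$A{\left(f \right)} = -122$ ($A{\left(f \right)} = -3 - 119 = -122$)
$\frac{v{\left(-10 \right)} \left(2 + 44\right) + A{\left(M{\left(4 \right)} \right)}}{-17553 - 45956} = \frac{- 5 \left(2 + 44\right) - 122}{-17553 - 45956} = \frac{\left(-5\right) 46 - 122}{-63509} = \left(-230 - 122\right) \left(- \frac{1}{63509}\right) = \left(-352\right) \left(- \frac{1}{63509}\right) = \frac{352}{63509}$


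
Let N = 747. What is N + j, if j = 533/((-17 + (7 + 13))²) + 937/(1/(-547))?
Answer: -4605595/9 ≈ -5.1173e+5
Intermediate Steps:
j = -4612318/9 (j = 533/((-17 + 20)²) + 937/(-1/547) = 533/(3²) + 937*(-547) = 533/9 - 512539 = -4612318/9 ≈ -5.1248e+5)
N + j = 747 - 4612318/9 = -4605595/9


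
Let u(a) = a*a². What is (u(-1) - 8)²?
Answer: 81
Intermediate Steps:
u(a) = a³
(u(-1) - 8)² = ((-1)³ - 8)² = (-1 - 8)² = (-9)² = 81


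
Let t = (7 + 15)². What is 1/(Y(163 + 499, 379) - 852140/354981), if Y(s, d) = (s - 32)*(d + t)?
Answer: 354981/192998767750 ≈ 1.8393e-6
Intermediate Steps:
t = 484 (t = 22² = 484)
Y(s, d) = (-32 + s)*(484 + d) (Y(s, d) = (s - 32)*(d + 484) = (-32 + s)*(484 + d))
1/(Y(163 + 499, 379) - 852140/354981) = 1/((-15488 - 32*379 + 484*(163 + 499) + 379*(163 + 499)) - 852140/354981) = 1/((-15488 - 12128 + 484*662 + 379*662) - 852140*1/354981) = 1/((-15488 - 12128 + 320408 + 250898) - 852140/354981) = 1/(543690 - 852140/354981) = 1/(192998767750/354981) = 354981/192998767750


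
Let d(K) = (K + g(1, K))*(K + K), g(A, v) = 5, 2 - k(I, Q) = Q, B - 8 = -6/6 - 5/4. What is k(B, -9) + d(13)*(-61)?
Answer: -28537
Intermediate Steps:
B = 23/4 (B = 8 + (-6/6 - 5/4) = 8 + (-6*⅙ - 5*¼) = 8 + (-1 - 5/4) = 8 - 9/4 = 23/4 ≈ 5.7500)
k(I, Q) = 2 - Q
d(K) = 2*K*(5 + K) (d(K) = (K + 5)*(K + K) = (5 + K)*(2*K) = 2*K*(5 + K))
k(B, -9) + d(13)*(-61) = (2 - 1*(-9)) + (2*13*(5 + 13))*(-61) = (2 + 9) + (2*13*18)*(-61) = 11 + 468*(-61) = 11 - 28548 = -28537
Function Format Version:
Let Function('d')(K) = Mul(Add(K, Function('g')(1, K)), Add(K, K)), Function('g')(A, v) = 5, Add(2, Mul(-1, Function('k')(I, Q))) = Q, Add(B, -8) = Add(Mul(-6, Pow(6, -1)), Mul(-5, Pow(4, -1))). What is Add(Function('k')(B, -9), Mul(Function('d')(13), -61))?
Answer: -28537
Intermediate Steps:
B = Rational(23, 4) (B = Add(8, Add(Mul(-6, Pow(6, -1)), Mul(-5, Pow(4, -1)))) = Add(8, Add(Mul(-6, Rational(1, 6)), Mul(-5, Rational(1, 4)))) = Add(8, Add(-1, Rational(-5, 4))) = Add(8, Rational(-9, 4)) = Rational(23, 4) ≈ 5.7500)
Function('k')(I, Q) = Add(2, Mul(-1, Q))
Function('d')(K) = Mul(2, K, Add(5, K)) (Function('d')(K) = Mul(Add(K, 5), Add(K, K)) = Mul(Add(5, K), Mul(2, K)) = Mul(2, K, Add(5, K)))
Add(Function('k')(B, -9), Mul(Function('d')(13), -61)) = Add(Add(2, Mul(-1, -9)), Mul(Mul(2, 13, Add(5, 13)), -61)) = Add(Add(2, 9), Mul(Mul(2, 13, 18), -61)) = Add(11, Mul(468, -61)) = Add(11, -28548) = -28537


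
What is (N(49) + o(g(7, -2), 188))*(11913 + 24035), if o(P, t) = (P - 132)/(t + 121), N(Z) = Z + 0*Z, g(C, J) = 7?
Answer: 539795168/309 ≈ 1.7469e+6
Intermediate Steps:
N(Z) = Z (N(Z) = Z + 0 = Z)
o(P, t) = (-132 + P)/(121 + t)
(N(49) + o(g(7, -2), 188))*(11913 + 24035) = (49 + (-132 + 7)/(121 + 188))*(11913 + 24035) = (49 - 125/309)*35948 = (15016/309)*35948 = 539795168/309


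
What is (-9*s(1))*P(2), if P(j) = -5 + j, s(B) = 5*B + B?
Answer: 162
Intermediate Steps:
s(B) = 6*B
(-9*s(1))*P(2) = (-54)*(-5 + 2) = -9*6*(-3) = -54*(-3) = 162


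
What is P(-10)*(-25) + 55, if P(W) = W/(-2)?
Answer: -70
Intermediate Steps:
P(W) = -W/2 (P(W) = W*(-½) = -W/2)
P(-10)*(-25) + 55 = -½*(-10)*(-25) + 55 = 5*(-25) + 55 = -125 + 55 = -70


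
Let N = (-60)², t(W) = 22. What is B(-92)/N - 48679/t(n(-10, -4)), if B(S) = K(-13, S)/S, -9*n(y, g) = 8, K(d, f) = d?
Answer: -8061242257/3643200 ≈ -2212.7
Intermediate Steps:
n(y, g) = -8/9 (n(y, g) = -⅑*8 = -8/9)
B(S) = -13/S
N = 3600
B(-92)/N - 48679/t(n(-10, -4)) = -13/(-92)/3600 - 48679/22 = -13*(-1/92)*(1/3600) - 48679*1/22 = (13/92)*(1/3600) - 48679/22 = 13/331200 - 48679/22 = -8061242257/3643200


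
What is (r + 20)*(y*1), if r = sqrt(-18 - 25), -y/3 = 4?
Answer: -240 - 12*I*sqrt(43) ≈ -240.0 - 78.689*I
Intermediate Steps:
y = -12 (y = -3*4 = -12)
r = I*sqrt(43) (r = sqrt(-43) = I*sqrt(43) ≈ 6.5574*I)
(r + 20)*(y*1) = (I*sqrt(43) + 20)*(-12*1) = (20 + I*sqrt(43))*(-12) = -240 - 12*I*sqrt(43)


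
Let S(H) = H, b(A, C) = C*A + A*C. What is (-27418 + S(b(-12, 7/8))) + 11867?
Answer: -15572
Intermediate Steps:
b(A, C) = 2*A*C (b(A, C) = A*C + A*C = 2*A*C)
(-27418 + S(b(-12, 7/8))) + 11867 = (-27418 + 2*(-12)*(7/8)) + 11867 = (-27418 - 21) + 11867 = -27439 + 11867 = -15572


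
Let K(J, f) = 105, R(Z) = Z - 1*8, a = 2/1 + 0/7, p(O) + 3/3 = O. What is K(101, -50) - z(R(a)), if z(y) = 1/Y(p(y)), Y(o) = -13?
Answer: 1366/13 ≈ 105.08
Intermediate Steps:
p(O) = -1 + O
a = 2 (a = 2*1 + 0*(⅐) = 2 + 0 = 2)
R(Z) = -8 + Z (R(Z) = Z - 8 = -8 + Z)
z(y) = -1/13 (z(y) = 1/(-13) = -1/13)
K(101, -50) - z(R(a)) = 105 - 1*(-1/13) = 105 + 1/13 = 1366/13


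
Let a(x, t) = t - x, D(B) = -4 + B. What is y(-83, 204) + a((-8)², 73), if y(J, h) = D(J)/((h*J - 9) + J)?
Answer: 153303/17024 ≈ 9.0051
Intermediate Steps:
y(J, h) = (-4 + J)/(-9 + J + J*h) (y(J, h) = (-4 + J)/((h*J - 9) + J) = (-4 + J)/((J*h - 9) + J) = (-4 + J)/((-9 + J*h) + J) = (-4 + J)/(-9 + J + J*h))
y(-83, 204) + a((-8)², 73) = (-4 - 83)/(-9 - 83 - 83*204) + (73 - 1*(-8)²) = -87/(-9 - 83 - 16932) + (73 - 1*64) = -87/(-17024) + (73 - 64) = -1/17024*(-87) + 9 = 87/17024 + 9 = 153303/17024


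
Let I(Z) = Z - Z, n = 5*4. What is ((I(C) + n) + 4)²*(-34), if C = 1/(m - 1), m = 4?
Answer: -19584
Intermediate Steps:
C = ⅓ (C = 1/(4 - 1) = 1/3 = ⅓ ≈ 0.33333)
n = 20
I(Z) = 0
((I(C) + n) + 4)²*(-34) = ((0 + 20) + 4)²*(-34) = (20 + 4)²*(-34) = 24²*(-34) = 576*(-34) = -19584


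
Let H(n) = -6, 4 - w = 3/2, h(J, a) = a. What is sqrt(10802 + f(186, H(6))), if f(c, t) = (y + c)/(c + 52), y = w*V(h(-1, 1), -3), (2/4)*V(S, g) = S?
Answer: sqrt(611913946)/238 ≈ 103.94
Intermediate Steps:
w = 5/2 (w = 4 - 3/2 = 5/2 ≈ 2.5000)
V(S, g) = 2*S
y = 5 (y = 5*(2*1)/2 = (5/2)*2 = 5)
f(c, t) = (5 + c)/(52 + c) (f(c, t) = (5 + c)/(c + 52) = (5 + c)/(52 + c))
sqrt(10802 + f(186, H(6))) = sqrt(10802 + (5 + 186)/(52 + 186)) = sqrt(10802 + 191/238) = sqrt(2571067/238) = sqrt(611913946)/238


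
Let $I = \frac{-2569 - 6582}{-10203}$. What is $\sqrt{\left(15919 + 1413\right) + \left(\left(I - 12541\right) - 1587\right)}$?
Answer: $\frac{\sqrt{333633641289}}{10203} \approx 56.612$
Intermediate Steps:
$I = \frac{9151}{10203}$ ($I = \left(-2569 - 6582\right) \left(- \frac{1}{10203}\right) = \left(-9151\right) \left(- \frac{1}{10203}\right) = \frac{9151}{10203} \approx 0.89689$)
$\sqrt{\left(15919 + 1413\right) + \left(\left(I - 12541\right) - 1587\right)} = \sqrt{\left(15919 + 1413\right) + \left(\left(\frac{9151}{10203} - 12541\right) - 1587\right)} = \sqrt{17332 - \frac{144138833}{10203}} = \sqrt{\frac{32699563}{10203}} = \frac{\sqrt{333633641289}}{10203}$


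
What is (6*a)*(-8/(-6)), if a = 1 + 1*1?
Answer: 16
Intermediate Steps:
a = 2 (a = 1 + 1 = 2)
(6*a)*(-8/(-6)) = (6*2)*(-8/(-6)) = 12*(-8*(-⅙)) = 12*(4/3) = 16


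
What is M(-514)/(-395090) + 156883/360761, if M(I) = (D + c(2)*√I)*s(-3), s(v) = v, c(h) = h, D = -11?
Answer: 61970999357/142533063490 + 3*I*√514/197545 ≈ 0.43478 + 0.0003443*I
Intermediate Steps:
M(I) = 33 - 6*√I (M(I) = (-11 + 2*√I)*(-3) = 33 - 6*√I)
M(-514)/(-395090) + 156883/360761 = (33 - 6*I*√514)/(-395090) + 156883/360761 = (33 - 6*I*√514)*(-1/395090) + 156883*(1/360761) = (33 - 6*I*√514)*(-1/395090) + 156883/360761 = (-33/395090 + 3*I*√514/197545) + 156883/360761 = 61970999357/142533063490 + 3*I*√514/197545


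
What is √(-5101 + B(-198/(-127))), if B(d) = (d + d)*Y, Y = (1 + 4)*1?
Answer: I*√82022569/127 ≈ 71.312*I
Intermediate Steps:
Y = 5 (Y = 5*1 = 5)
B(d) = 10*d (B(d) = (d + d)*5 = (2*d)*5 = 10*d)
√(-5101 + B(-198/(-127))) = √(-5101 + 10*(-198/(-127))) = √(-5101 + 10*(-198*(-1/127))) = √(-5101 + 10*(198/127)) = √(-5101 + 1980/127) = √(-645847/127) = I*√82022569/127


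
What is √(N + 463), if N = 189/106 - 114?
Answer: 19*√10918/106 ≈ 18.729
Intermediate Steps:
N = -11895/106 (N = 189*(1/106) - 114 = 189/106 - 114 = -11895/106 ≈ -112.22)
√(N + 463) = √(-11895/106 + 463) = √(37183/106) = 19*√10918/106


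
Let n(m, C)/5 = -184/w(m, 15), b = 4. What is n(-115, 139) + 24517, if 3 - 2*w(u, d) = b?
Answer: 26357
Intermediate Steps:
w(u, d) = -1/2 (w(u, d) = 3/2 - 1/2*4 = 3/2 - 2 = -1/2)
n(m, C) = 1840 (n(m, C) = 5*(-184/(-1/2)) = 5*(-184*(-2)) = 5*368 = 1840)
n(-115, 139) + 24517 = 1840 + 24517 = 26357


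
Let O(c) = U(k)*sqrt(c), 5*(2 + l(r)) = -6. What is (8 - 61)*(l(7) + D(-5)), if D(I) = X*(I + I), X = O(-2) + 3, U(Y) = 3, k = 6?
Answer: 8798/5 + 1590*I*sqrt(2) ≈ 1759.6 + 2248.6*I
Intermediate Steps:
l(r) = -16/5 (l(r) = -2 + (1/5)*(-6) = -2 - 6/5 = -16/5)
O(c) = 3*sqrt(c)
X = 3 + 3*I*sqrt(2) (X = 3*sqrt(-2) + 3 = 3*(I*sqrt(2)) + 3 = 3*I*sqrt(2) + 3 = 3 + 3*I*sqrt(2) ≈ 3.0 + 4.2426*I)
D(I) = 2*I*(3 + 3*I*sqrt(2)) (D(I) = (3 + 3*I*sqrt(2))*(I + I) = (3 + 3*I*sqrt(2))*(2*I) = 2*I*(3 + 3*I*sqrt(2)))
(8 - 61)*(l(7) + D(-5)) = (8 - 61)*(-16/5 + 6*(-5)*(1 + I*sqrt(2))) = -53*(-16/5 + (-30 - 30*I*sqrt(2))) = -53*(-166/5 - 30*I*sqrt(2)) = 8798/5 + 1590*I*sqrt(2)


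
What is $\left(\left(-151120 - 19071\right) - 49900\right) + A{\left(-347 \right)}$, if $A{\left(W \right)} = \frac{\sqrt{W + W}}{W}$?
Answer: $-220091 - \frac{i \sqrt{694}}{347} \approx -2.2009 \cdot 10^{5} - 0.075919 i$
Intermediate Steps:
$A{\left(W \right)} = \frac{\sqrt{2}}{\sqrt{W}}$ ($A{\left(W \right)} = \frac{\sqrt{2 W}}{W} = \frac{\sqrt{2} \sqrt{W}}{W} = \frac{\sqrt{2}}{\sqrt{W}}$)
$\left(\left(-151120 - 19071\right) - 49900\right) + A{\left(-347 \right)} = \left(\left(-151120 - 19071\right) - 49900\right) + \frac{\sqrt{2}}{i \sqrt{347}} = \left(\left(-151120 - 19071\right) - 49900\right) + \sqrt{2} \left(- \frac{i \sqrt{347}}{347}\right) = \left(-170191 - 49900\right) - \frac{i \sqrt{694}}{347} = -220091 - \frac{i \sqrt{694}}{347}$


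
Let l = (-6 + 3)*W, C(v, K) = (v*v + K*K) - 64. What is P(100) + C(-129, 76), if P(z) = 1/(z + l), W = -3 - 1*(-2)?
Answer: 2302360/103 ≈ 22353.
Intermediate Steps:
W = -1 (W = -3 + 2 = -1)
C(v, K) = -64 + K² + v² (C(v, K) = (v² + K²) - 64 = (K² + v²) - 64 = -64 + K² + v²)
l = 3 (l = (-6 + 3)*(-1) = -3*(-1) = 3)
P(z) = 1/(3 + z) (P(z) = 1/(z + 3) = 1/(3 + z))
P(100) + C(-129, 76) = 1/(3 + 100) + (-64 + 76² + (-129)²) = 1/103 + (-64 + 5776 + 16641) = 1/103 + 22353 = 2302360/103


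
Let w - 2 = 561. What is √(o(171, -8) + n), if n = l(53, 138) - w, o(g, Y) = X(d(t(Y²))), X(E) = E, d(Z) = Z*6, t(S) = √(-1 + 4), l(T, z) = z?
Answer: √(-425 + 6*√3) ≈ 20.362*I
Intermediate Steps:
t(S) = √3
d(Z) = 6*Z
w = 563 (w = 2 + 561 = 563)
o(g, Y) = 6*√3
n = -425 (n = 138 - 1*563 = 138 - 563 = -425)
√(o(171, -8) + n) = √(6*√3 - 425) = √(-425 + 6*√3)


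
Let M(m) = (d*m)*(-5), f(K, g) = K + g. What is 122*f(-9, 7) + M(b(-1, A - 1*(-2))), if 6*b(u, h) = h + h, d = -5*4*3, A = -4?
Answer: -444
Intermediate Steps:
d = -60 (d = -20*3 = -60)
b(u, h) = h/3 (b(u, h) = (h + h)/6 = (2*h)/6 = h/3)
M(m) = 300*m (M(m) = -60*m*(-5) = 300*m)
122*f(-9, 7) + M(b(-1, A - 1*(-2))) = 122*(-9 + 7) + 300*((-4 - 1*(-2))/3) = 122*(-2) + 300*((-4 + 2)/3) = -244 + 300*((⅓)*(-2)) = -244 + 300*(-⅔) = -244 - 200 = -444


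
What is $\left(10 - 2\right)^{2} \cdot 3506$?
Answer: $224384$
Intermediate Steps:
$\left(10 - 2\right)^{2} \cdot 3506 = 8^{2} \cdot 3506 = 64 \cdot 3506 = 224384$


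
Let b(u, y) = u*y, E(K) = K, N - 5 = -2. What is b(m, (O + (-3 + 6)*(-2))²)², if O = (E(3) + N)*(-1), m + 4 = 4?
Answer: 0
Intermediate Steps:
N = 3 (N = 5 - 2 = 3)
m = 0 (m = -4 + 4 = 0)
O = -6 (O = (3 + 3)*(-1) = 6*(-1) = -6)
b(m, (O + (-3 + 6)*(-2))²)² = (0*(-6 + (-3 + 6)*(-2))²)² = (0*(-6 + 3*(-2))²)² = (0*(-6 - 6)²)² = (0*(-12)²)² = (0*144)² = 0² = 0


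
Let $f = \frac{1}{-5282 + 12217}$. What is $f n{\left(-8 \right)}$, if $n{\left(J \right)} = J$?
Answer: $- \frac{8}{6935} \approx -0.0011536$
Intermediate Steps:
$f = \frac{1}{6935} \approx 0.0001442$
$f n{\left(-8 \right)} = \frac{1}{6935} \left(-8\right) = - \frac{8}{6935}$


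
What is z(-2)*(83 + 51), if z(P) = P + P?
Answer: -536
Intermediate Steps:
z(P) = 2*P
z(-2)*(83 + 51) = (2*(-2))*(83 + 51) = -4*134 = -536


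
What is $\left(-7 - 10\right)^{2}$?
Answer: $289$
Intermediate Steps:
$\left(-7 - 10\right)^{2} = \left(-17\right)^{2} = 289$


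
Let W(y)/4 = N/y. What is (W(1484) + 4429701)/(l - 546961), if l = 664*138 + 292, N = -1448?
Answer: -1643417623/168818727 ≈ -9.7348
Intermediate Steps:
W(y) = -5792/y (W(y) = 4*(-1448/y) = -5792/y)
l = 91924 (l = 91632 + 292 = 91924)
(W(1484) + 4429701)/(l - 546961) = (-5792/1484 + 4429701)/(91924 - 546961) = (-5792*1/1484 + 4429701)/(-455037) = (-1448/371 + 4429701)*(-1/455037) = (1643417623/371)*(-1/455037) = -1643417623/168818727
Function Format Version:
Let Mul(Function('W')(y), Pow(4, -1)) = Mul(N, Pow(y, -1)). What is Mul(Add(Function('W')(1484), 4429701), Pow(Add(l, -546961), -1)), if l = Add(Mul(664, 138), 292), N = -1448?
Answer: Rational(-1643417623, 168818727) ≈ -9.7348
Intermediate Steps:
Function('W')(y) = Mul(-5792, Pow(y, -1)) (Function('W')(y) = Mul(4, Mul(-1448, Pow(y, -1))) = Mul(-5792, Pow(y, -1)))
l = 91924 (l = Add(91632, 292) = 91924)
Mul(Add(Function('W')(1484), 4429701), Pow(Add(l, -546961), -1)) = Mul(Add(Mul(-5792, Pow(1484, -1)), 4429701), Pow(Add(91924, -546961), -1)) = Mul(Add(Mul(-5792, Rational(1, 1484)), 4429701), Pow(-455037, -1)) = Mul(Add(Rational(-1448, 371), 4429701), Rational(-1, 455037)) = Mul(Rational(1643417623, 371), Rational(-1, 455037)) = Rational(-1643417623, 168818727)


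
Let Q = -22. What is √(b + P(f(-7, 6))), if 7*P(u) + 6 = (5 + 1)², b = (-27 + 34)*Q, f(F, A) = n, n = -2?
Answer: 2*I*√1834/7 ≈ 12.236*I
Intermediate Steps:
f(F, A) = -2
b = -154 (b = (-27 + 34)*(-22) = 7*(-22) = -154)
P(u) = 30/7 (P(u) = -6/7 + (5 + 1)²/7 = -6/7 + (⅐)*6² = -6/7 + (⅐)*36 = -6/7 + 36/7 = 30/7)
√(b + P(f(-7, 6))) = √(-154 + 30/7) = √(-1048/7) = 2*I*√1834/7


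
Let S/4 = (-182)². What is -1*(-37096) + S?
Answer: 169592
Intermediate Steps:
S = 132496 (S = 4*(-182)² = 4*33124 = 132496)
-1*(-37096) + S = -1*(-37096) + 132496 = 37096 + 132496 = 169592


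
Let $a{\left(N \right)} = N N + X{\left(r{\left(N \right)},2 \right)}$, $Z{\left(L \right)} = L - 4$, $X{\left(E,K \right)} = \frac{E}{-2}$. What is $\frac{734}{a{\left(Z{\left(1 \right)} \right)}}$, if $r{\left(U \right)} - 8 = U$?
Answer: $\frac{1468}{13} \approx 112.92$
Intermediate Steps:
$r{\left(U \right)} = 8 + U$
$X{\left(E,K \right)} = - \frac{E}{2}$ ($X{\left(E,K \right)} = E \left(- \frac{1}{2}\right) = - \frac{E}{2}$)
$Z{\left(L \right)} = -4 + L$
$a{\left(N \right)} = -4 + N^{2} - \frac{N}{2}$ ($a{\left(N \right)} = N N - \frac{8 + N}{2} = N^{2} - \left(4 + \frac{N}{2}\right) = -4 + N^{2} - \frac{N}{2}$)
$\frac{734}{a{\left(Z{\left(1 \right)} \right)}} = \frac{734}{-4 + \left(-4 + 1\right)^{2} - \frac{-4 + 1}{2}} = \frac{734}{-4 + \left(-3\right)^{2} - - \frac{3}{2}} = \frac{734}{-4 + 9 + \frac{3}{2}} = \frac{734}{\frac{13}{2}} = 734 \cdot \frac{2}{13} = \frac{1468}{13}$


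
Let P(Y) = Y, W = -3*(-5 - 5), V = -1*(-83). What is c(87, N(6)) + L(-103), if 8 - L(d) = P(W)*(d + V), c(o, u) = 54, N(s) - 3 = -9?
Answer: 662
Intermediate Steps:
N(s) = -6 (N(s) = 3 - 9 = -6)
V = 83
W = 30 (W = -3*(-10) = -1*(-30) = 30)
L(d) = -2482 - 30*d (L(d) = 8 - 30*(d + 83) = 8 - 30*(83 + d) = 8 - (2490 + 30*d) = 8 + (-2490 - 30*d) = -2482 - 30*d)
c(87, N(6)) + L(-103) = 54 + (-2482 - 30*(-103)) = 54 + (-2482 + 3090) = 54 + 608 = 662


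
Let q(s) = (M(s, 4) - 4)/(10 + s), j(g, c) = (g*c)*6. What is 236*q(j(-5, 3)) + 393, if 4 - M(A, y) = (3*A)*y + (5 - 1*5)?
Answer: -2793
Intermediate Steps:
M(A, y) = 4 - 3*A*y (M(A, y) = 4 - ((3*A)*y + (5 - 1*5)) = 4 - (3*A*y + (5 - 5)) = 4 - (3*A*y + 0) = 4 - 3*A*y)
j(g, c) = 6*c*g (j(g, c) = (c*g)*6 = 6*c*g)
q(s) = -12*s/(10 + s) (q(s) = ((4 - 3*s*4) - 4)/(10 + s) = ((4 - 12*s) - 4)/(10 + s) = (-12*s)/(10 + s) = -12*s/(10 + s))
236*q(j(-5, 3)) + 393 = 236*(-12*6*3*(-5)/(10 + 6*3*(-5))) + 393 = 236*(-12*(-90)/(10 - 90)) + 393 = 236*(-12*(-90)/(-80)) + 393 = 236*(-12*(-90)*(-1/80)) + 393 = 236*(-27/2) + 393 = -3186 + 393 = -2793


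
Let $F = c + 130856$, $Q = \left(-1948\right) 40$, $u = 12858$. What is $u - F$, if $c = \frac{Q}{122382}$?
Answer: $- \frac{7220376658}{61191} \approx -1.18 \cdot 10^{5}$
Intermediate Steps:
$Q = -77920$
$c = - \frac{38960}{61191}$ ($c = - \frac{77920}{122382} = \left(-77920\right) \frac{1}{122382} = - \frac{38960}{61191} \approx -0.63669$)
$F = \frac{8007170536}{61191}$ ($F = - \frac{38960}{61191} + 130856 = \frac{8007170536}{61191} \approx 1.3086 \cdot 10^{5}$)
$u - F = 12858 - \frac{8007170536}{61191} = - \frac{7220376658}{61191}$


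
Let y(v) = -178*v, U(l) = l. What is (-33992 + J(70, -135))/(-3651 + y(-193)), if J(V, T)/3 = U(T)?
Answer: -34397/30703 ≈ -1.1203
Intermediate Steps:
J(V, T) = 3*T
(-33992 + J(70, -135))/(-3651 + y(-193)) = (-33992 + 3*(-135))/(-3651 - 178*(-193)) = (-33992 - 405)/(-3651 + 34354) = -34397/30703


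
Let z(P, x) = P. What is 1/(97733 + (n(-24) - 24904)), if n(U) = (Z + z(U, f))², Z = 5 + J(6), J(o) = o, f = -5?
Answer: 1/72998 ≈ 1.3699e-5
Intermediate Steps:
Z = 11 (Z = 5 + 6 = 11)
n(U) = (11 + U)²
1/(97733 + (n(-24) - 24904)) = 1/(97733 + ((11 - 24)² - 24904)) = 1/(97733 + ((-13)² - 24904)) = 1/(97733 + (169 - 24904)) = 1/(97733 - 24735) = 1/72998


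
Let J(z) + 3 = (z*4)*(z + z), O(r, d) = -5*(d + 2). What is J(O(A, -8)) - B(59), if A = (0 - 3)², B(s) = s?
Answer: 7138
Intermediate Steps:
A = 9 (A = (-3)² = 9)
O(r, d) = -10 - 5*d (O(r, d) = -5*(2 + d) = -10 - 5*d)
J(z) = -3 + 8*z² (J(z) = -3 + (z*4)*(z + z) = -3 + (4*z)*(2*z) = -3 + 8*z²)
J(O(A, -8)) - B(59) = (-3 + 8*(-10 - 5*(-8))²) - 1*59 = (-3 + 8*(-10 + 40)²) - 59 = (-3 + 8*30²) - 59 = (-3 + 8*900) - 59 = (-3 + 7200) - 59 = 7197 - 59 = 7138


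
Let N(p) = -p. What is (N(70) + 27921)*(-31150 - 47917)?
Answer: -2202095017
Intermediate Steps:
(N(70) + 27921)*(-31150 - 47917) = (-1*70 + 27921)*(-31150 - 47917) = (-70 + 27921)*(-79067) = 27851*(-79067) = -2202095017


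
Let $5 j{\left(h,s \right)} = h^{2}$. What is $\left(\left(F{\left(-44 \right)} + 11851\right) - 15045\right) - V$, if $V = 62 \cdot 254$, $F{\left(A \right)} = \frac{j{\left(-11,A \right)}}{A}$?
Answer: $- \frac{378851}{20} \approx -18943.0$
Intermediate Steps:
$j{\left(h,s \right)} = \frac{h^{2}}{5}$
$F{\left(A \right)} = \frac{121}{5 A}$ ($F{\left(A \right)} = \frac{\frac{1}{5} \left(-11\right)^{2}}{A} = \frac{\frac{1}{5} \cdot 121}{A} = \frac{121}{5 A}$)
$V = 15748$
$\left(\left(F{\left(-44 \right)} + 11851\right) - 15045\right) - V = \left(\left(\frac{121}{5 \left(-44\right)} + 11851\right) - 15045\right) - 15748 = \left(\left(\frac{121}{5} \left(- \frac{1}{44}\right) + 11851\right) - 15045\right) - 15748 = \left(\left(- \frac{11}{20} + 11851\right) - 15045\right) - 15748 = \left(\frac{237009}{20} - 15045\right) - 15748 = - \frac{63891}{20} - 15748 = - \frac{378851}{20}$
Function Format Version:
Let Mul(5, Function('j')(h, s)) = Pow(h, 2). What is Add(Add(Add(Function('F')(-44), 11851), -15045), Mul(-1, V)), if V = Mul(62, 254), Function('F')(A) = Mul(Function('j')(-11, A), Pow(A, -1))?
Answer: Rational(-378851, 20) ≈ -18943.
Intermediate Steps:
Function('j')(h, s) = Mul(Rational(1, 5), Pow(h, 2))
Function('F')(A) = Mul(Rational(121, 5), Pow(A, -1)) (Function('F')(A) = Mul(Mul(Rational(1, 5), Pow(-11, 2)), Pow(A, -1)) = Mul(Mul(Rational(1, 5), 121), Pow(A, -1)) = Mul(Rational(121, 5), Pow(A, -1)))
V = 15748
Add(Add(Add(Function('F')(-44), 11851), -15045), Mul(-1, V)) = Add(Add(Add(Mul(Rational(121, 5), Pow(-44, -1)), 11851), -15045), Mul(-1, 15748)) = Add(Add(Add(Mul(Rational(121, 5), Rational(-1, 44)), 11851), -15045), -15748) = Add(Add(Add(Rational(-11, 20), 11851), -15045), -15748) = Add(Add(Rational(237009, 20), -15045), -15748) = Add(Rational(-63891, 20), -15748) = Rational(-378851, 20)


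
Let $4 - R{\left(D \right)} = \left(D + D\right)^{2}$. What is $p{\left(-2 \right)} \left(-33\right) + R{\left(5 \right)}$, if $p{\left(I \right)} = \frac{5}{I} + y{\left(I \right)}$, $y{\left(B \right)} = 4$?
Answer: $- \frac{291}{2} \approx -145.5$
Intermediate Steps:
$p{\left(I \right)} = 4 + \frac{5}{I}$ ($p{\left(I \right)} = \frac{5}{I} + 4 = 4 + \frac{5}{I}$)
$R{\left(D \right)} = 4 - 4 D^{2}$ ($R{\left(D \right)} = 4 - \left(D + D\right)^{2} = 4 - \left(2 D\right)^{2} = 4 - 4 D^{2}$)
$p{\left(-2 \right)} \left(-33\right) + R{\left(5 \right)} = \left(4 + \frac{5}{-2}\right) \left(-33\right) + \left(4 - 4 \cdot 5^{2}\right) = \left(4 + 5 \left(- \frac{1}{2}\right)\right) \left(-33\right) + \left(4 - 100\right) = \left(4 - \frac{5}{2}\right) \left(-33\right) + \left(4 - 100\right) = \frac{3}{2} \left(-33\right) - 96 = - \frac{99}{2} - 96 = - \frac{291}{2}$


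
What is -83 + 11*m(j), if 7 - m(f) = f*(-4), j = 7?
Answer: 302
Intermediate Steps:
m(f) = 7 + 4*f (m(f) = 7 - f*(-4) = 7 - (-4)*f = 7 + 4*f)
-83 + 11*m(j) = -83 + 11*(7 + 4*7) = -83 + 11*(7 + 28) = -83 + 11*35 = -83 + 385 = 302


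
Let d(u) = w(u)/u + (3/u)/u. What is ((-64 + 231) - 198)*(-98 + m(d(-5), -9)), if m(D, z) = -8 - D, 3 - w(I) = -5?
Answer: 81003/25 ≈ 3240.1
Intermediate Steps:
w(I) = 8 (w(I) = 3 - 1*(-5) = 3 + 5 = 8)
d(u) = 3/u² + 8/u (d(u) = 8/u + (3/u)/u = 8/u + 3/u² = 3/u² + 8/u)
((-64 + 231) - 198)*(-98 + m(d(-5), -9)) = ((-64 + 231) - 198)*(-98 + (-8 - (3 + 8*(-5))/(-5)²)) = (167 - 198)*(-98 + (-8 - (3 - 40)/25)) = -31*(-98 + (-8 - (-37)/25)) = -31*(-98 + (-8 - 1*(-37/25))) = -31*(-98 + (-8 + 37/25)) = -31*(-98 - 163/25) = -31*(-2613/25) = 81003/25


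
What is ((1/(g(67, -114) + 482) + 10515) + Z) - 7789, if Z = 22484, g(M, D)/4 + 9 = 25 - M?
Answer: 7008381/278 ≈ 25210.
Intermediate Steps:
g(M, D) = 64 - 4*M (g(M, D) = -36 + 4*(25 - M) = -36 + (100 - 4*M) = 64 - 4*M)
((1/(g(67, -114) + 482) + 10515) + Z) - 7789 = ((1/((64 - 4*67) + 482) + 10515) + 22484) - 7789 = ((1/((64 - 268) + 482) + 10515) + 22484) - 7789 = ((1/(-204 + 482) + 10515) + 22484) - 7789 = ((1/278 + 10515) + 22484) - 7789 = (2923171/278 + 22484) - 7789 = 9173723/278 - 7789 = 7008381/278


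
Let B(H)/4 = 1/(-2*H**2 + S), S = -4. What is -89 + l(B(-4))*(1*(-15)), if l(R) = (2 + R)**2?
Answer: -3848/27 ≈ -142.52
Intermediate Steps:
B(H) = 4/(-4 - 2*H**2) (B(H) = 4/(-2*H**2 - 4) = 4/(-4 - 2*H**2))
-89 + l(B(-4))*(1*(-15)) = -89 + (2 - 2/(2 + (-4)**2))**2*(1*(-15)) = -89 + (2 - 2/(2 + 16))**2*(-15) = -89 + (2 - 2/18)**2*(-15) = -89 + (2 - 2*1/18)**2*(-15) = -89 + (2 - 1/9)**2*(-15) = -89 + (17/9)**2*(-15) = -89 + (289/81)*(-15) = -89 - 1445/27 = -3848/27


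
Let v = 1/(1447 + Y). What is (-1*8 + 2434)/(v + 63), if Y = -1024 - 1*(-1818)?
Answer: 2718333/70592 ≈ 38.508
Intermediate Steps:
Y = 794 (Y = -1024 + 1818 = 794)
v = 1/2241 (v = 1/(1447 + 794) = 1/2241 ≈ 0.00044623)
(-1*8 + 2434)/(v + 63) = (-1*8 + 2434)/(1/2241 + 63) = (-8 + 2434)/(141184/2241) = 2426*(2241/141184) = 2718333/70592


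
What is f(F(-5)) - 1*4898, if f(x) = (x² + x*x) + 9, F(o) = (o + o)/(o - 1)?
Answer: -43951/9 ≈ -4883.4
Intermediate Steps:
F(o) = 2*o/(-1 + o) (F(o) = (2*o)/(-1 + o) = 2*o/(-1 + o))
f(x) = 9 + 2*x² (f(x) = (x² + x²) + 9 = 2*x² + 9 = 9 + 2*x²)
f(F(-5)) - 1*4898 = (9 + 2*(2*(-5)/(-1 - 5))²) - 1*4898 = (9 + 2*(2*(-5)/(-6))²) - 4898 = (9 + 2*(2*(-5)*(-⅙))²) - 4898 = (9 + 2*(5/3)²) - 4898 = (9 + 2*(25/9)) - 4898 = (9 + 50/9) - 4898 = 131/9 - 4898 = -43951/9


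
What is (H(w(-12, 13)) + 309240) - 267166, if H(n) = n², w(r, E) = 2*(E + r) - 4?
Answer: 42078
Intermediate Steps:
w(r, E) = -4 + 2*E + 2*r (w(r, E) = (2*E + 2*r) - 4 = -4 + 2*E + 2*r)
(H(w(-12, 13)) + 309240) - 267166 = ((-4 + 2*13 + 2*(-12))² + 309240) - 267166 = ((-4 + 26 - 24)² + 309240) - 267166 = ((-2)² + 309240) - 267166 = (4 + 309240) - 267166 = 309244 - 267166 = 42078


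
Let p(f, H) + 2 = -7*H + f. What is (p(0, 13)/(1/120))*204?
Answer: -2276640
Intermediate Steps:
p(f, H) = -2 + f - 7*H (p(f, H) = -2 + (-7*H + f) = -2 + (f - 7*H) = -2 + f - 7*H)
(p(0, 13)/(1/120))*204 = ((-2 + 0 - 7*13)/(1/120))*204 = ((-2 + 0 - 91)/(1/120))*204 = (120*(-93))*204 = -11160*204 = -2276640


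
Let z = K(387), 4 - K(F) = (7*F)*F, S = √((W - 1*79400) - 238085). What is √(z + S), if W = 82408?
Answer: √(-1048379 + I*√235077) ≈ 0.237 + 1023.9*I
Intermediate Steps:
S = I*√235077 (S = √((82408 - 1*79400) - 238085) = √((82408 - 79400) - 238085) = √(3008 - 238085) = √(-235077) = I*√235077 ≈ 484.85*I)
K(F) = 4 - 7*F² (K(F) = 4 - 7*F*F = 4 - 7*F²)
z = -1048379 (z = 4 - 7*387² = 4 - 7*149769 = 4 - 1048383 = -1048379)
√(z + S) = √(-1048379 + I*√235077)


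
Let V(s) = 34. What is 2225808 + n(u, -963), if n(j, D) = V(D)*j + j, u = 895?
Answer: 2257133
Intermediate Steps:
n(j, D) = 35*j (n(j, D) = 34*j + j = 35*j)
2225808 + n(u, -963) = 2225808 + 35*895 = 2225808 + 31325 = 2257133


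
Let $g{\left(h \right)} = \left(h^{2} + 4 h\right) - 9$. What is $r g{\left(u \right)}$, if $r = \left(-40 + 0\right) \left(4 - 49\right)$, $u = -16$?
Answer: $329400$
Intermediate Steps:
$g{\left(h \right)} = -9 + h^{2} + 4 h$
$r = 1800$ ($r = \left(-40\right) \left(-45\right) = 1800$)
$r g{\left(u \right)} = 1800 \left(-9 + \left(-16\right)^{2} + 4 \left(-16\right)\right) = 1800 \left(-9 + 256 - 64\right) = 1800 \cdot 183 = 329400$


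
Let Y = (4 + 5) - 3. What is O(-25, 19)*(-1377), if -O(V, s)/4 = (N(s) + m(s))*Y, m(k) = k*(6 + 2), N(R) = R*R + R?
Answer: 17581536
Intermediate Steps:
N(R) = R + R² (N(R) = R² + R = R + R²)
m(k) = 8*k (m(k) = k*8 = 8*k)
Y = 6 (Y = 9 - 3 = 6)
O(V, s) = -192*s - 24*s*(1 + s) (O(V, s) = -4*(s*(1 + s) + 8*s)*6 = -4*(8*s + s*(1 + s))*6 = -4*(48*s + 6*s*(1 + s)) = -192*s - 24*s*(1 + s))
O(-25, 19)*(-1377) = (24*19*(-9 - 1*19))*(-1377) = (24*19*(-9 - 19))*(-1377) = (24*19*(-28))*(-1377) = -12768*(-1377) = 17581536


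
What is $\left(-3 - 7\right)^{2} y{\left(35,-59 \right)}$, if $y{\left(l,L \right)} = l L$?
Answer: $-206500$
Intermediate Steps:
$y{\left(l,L \right)} = L l$
$\left(-3 - 7\right)^{2} y{\left(35,-59 \right)} = \left(-3 - 7\right)^{2} \left(\left(-59\right) 35\right) = \left(-10\right)^{2} \left(-2065\right) = 100 \left(-2065\right) = -206500$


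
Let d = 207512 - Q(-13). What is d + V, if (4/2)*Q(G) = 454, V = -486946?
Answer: -279661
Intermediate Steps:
Q(G) = 227 (Q(G) = (½)*454 = 227)
d = 207285 (d = 207512 - 1*227 = 207512 - 227 = 207285)
d + V = 207285 - 486946 = -279661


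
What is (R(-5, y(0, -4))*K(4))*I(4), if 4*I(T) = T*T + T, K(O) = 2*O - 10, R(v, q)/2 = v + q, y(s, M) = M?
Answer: 180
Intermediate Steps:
R(v, q) = 2*q + 2*v (R(v, q) = 2*(v + q) = 2*(q + v) = 2*q + 2*v)
K(O) = -10 + 2*O
I(T) = T/4 + T²/4 (I(T) = (T*T + T)/4 = (T² + T)/4 = (T + T²)/4 = T/4 + T²/4)
(R(-5, y(0, -4))*K(4))*I(4) = ((2*(-4) + 2*(-5))*(-10 + 2*4))*((¼)*4*(1 + 4)) = ((-8 - 10)*(-10 + 8))*((¼)*4*5) = -18*(-2)*5 = 36*5 = 180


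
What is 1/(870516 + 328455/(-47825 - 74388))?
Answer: 122213/106388043453 ≈ 1.1487e-6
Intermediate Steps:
1/(870516 + 328455/(-47825 - 74388)) = 1/(870516 + 328455/(-122213)) = 1/(870516 + 328455*(-1/122213)) = 1/(870516 - 328455/122213) = 1/(106388043453/122213) = 122213/106388043453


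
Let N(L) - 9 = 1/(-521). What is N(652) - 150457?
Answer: -78383409/521 ≈ -1.5045e+5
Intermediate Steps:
N(L) = 4688/521 (N(L) = 9 + 1/(-521) = 9 - 1/521 = 4688/521)
N(652) - 150457 = 4688/521 - 150457 = -78383409/521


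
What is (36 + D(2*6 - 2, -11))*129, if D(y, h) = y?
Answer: 5934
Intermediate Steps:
(36 + D(2*6 - 2, -11))*129 = (36 + (2*6 - 2))*129 = (36 + (12 - 2))*129 = (36 + 10)*129 = 46*129 = 5934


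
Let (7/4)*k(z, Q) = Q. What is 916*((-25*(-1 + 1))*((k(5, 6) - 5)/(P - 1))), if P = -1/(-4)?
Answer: 0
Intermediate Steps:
k(z, Q) = 4*Q/7
P = ¼ (P = -1*(-¼) = ¼ ≈ 0.25000)
916*((-25*(-1 + 1))*((k(5, 6) - 5)/(P - 1))) = 916*((-25*(-1 + 1))*(((4/7)*6 - 5)/(¼ - 1))) = 916*((-25*0)*((24/7 - 5)/(-¾))) = 916*((-5*0)*(-11/7*(-4/3))) = 916*(0*(44/21)) = 916*0 = 0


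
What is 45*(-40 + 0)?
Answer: -1800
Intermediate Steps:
45*(-40 + 0) = 45*(-40) = -1800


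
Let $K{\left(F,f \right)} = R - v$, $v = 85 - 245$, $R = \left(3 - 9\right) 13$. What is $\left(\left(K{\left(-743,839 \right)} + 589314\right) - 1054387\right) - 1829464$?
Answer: $-2294455$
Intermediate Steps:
$R = -78$ ($R = \left(-6\right) 13 = -78$)
$v = -160$ ($v = 85 - 245 = -160$)
$K{\left(F,f \right)} = 82$ ($K{\left(F,f \right)} = -78 - -160 = -78 + 160 = 82$)
$\left(\left(K{\left(-743,839 \right)} + 589314\right) - 1054387\right) - 1829464 = \left(\left(82 + 589314\right) - 1054387\right) - 1829464 = \left(589396 - 1054387\right) - 1829464 = -464991 - 1829464 = -2294455$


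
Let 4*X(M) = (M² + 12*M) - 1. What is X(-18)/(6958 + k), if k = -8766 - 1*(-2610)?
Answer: 107/3208 ≈ 0.033354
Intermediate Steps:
X(M) = -¼ + 3*M + M²/4 (X(M) = ((M² + 12*M) - 1)/4 = (-1 + M² + 12*M)/4 = -¼ + 3*M + M²/4)
k = -6156 (k = -8766 + 2610 = -6156)
X(-18)/(6958 + k) = (-¼ + 3*(-18) + (¼)*(-18)²)/(6958 - 6156) = (-¼ - 54 + (¼)*324)/802 = (-¼ - 54 + 81)/802 = (1/802)*(107/4) = 107/3208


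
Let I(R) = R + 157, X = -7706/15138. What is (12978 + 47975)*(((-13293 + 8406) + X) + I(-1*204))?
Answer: -2276551821947/7569 ≈ -3.0077e+8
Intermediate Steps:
X = -3853/7569 (X = -7706*1/15138 = -3853/7569 ≈ -0.50905)
I(R) = 157 + R
(12978 + 47975)*(((-13293 + 8406) + X) + I(-1*204)) = (12978 + 47975)*(((-13293 + 8406) - 3853/7569) + (157 - 1*204)) = 60953*((-4887 - 3853/7569) + (157 - 204)) = 60953*(-36993556/7569 - 47) = 60953*(-37349299/7569) = -2276551821947/7569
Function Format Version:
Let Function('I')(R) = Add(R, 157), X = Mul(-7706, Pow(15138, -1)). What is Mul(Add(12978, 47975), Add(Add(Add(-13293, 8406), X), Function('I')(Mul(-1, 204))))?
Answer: Rational(-2276551821947, 7569) ≈ -3.0077e+8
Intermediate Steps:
X = Rational(-3853, 7569) (X = Mul(-7706, Rational(1, 15138)) = Rational(-3853, 7569) ≈ -0.50905)
Function('I')(R) = Add(157, R)
Mul(Add(12978, 47975), Add(Add(Add(-13293, 8406), X), Function('I')(Mul(-1, 204)))) = Mul(Add(12978, 47975), Add(Add(Add(-13293, 8406), Rational(-3853, 7569)), Add(157, Mul(-1, 204)))) = Mul(60953, Add(Add(-4887, Rational(-3853, 7569)), Add(157, -204))) = Mul(60953, Add(Rational(-36993556, 7569), -47)) = Mul(60953, Rational(-37349299, 7569)) = Rational(-2276551821947, 7569)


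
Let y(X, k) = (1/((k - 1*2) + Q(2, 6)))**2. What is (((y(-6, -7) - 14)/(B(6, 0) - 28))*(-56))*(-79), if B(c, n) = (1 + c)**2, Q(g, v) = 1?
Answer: -70705/24 ≈ -2946.0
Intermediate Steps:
y(X, k) = (-1 + k)**(-2) (y(X, k) = (1/((k - 1*2) + 1))**2 = (1/((k - 2) + 1))**2 = (1/((-2 + k) + 1))**2 = (1/(-1 + k))**2 = (-1 + k)**(-2))
(((y(-6, -7) - 14)/(B(6, 0) - 28))*(-56))*(-79) = ((((-1 - 7)**(-2) - 14)/((1 + 6)**2 - 28))*(-56))*(-79) = ((((-8)**(-2) - 14)/(7**2 - 28))*(-56))*(-79) = (((1/64 - 14)/(49 - 28))*(-56))*(-79) = (-895/64/21*(-56))*(-79) = (-895/64*1/21*(-56))*(-79) = -895/1344*(-56)*(-79) = (895/24)*(-79) = -70705/24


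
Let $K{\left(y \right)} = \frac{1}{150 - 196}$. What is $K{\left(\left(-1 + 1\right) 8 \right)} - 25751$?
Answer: $- \frac{1184547}{46} \approx -25751.0$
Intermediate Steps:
$K{\left(y \right)} = - \frac{1}{46}$ ($K{\left(y \right)} = \frac{1}{-46} = - \frac{1}{46}$)
$K{\left(\left(-1 + 1\right) 8 \right)} - 25751 = - \frac{1}{46} - 25751 = - \frac{1184547}{46}$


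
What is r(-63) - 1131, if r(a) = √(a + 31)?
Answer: -1131 + 4*I*√2 ≈ -1131.0 + 5.6569*I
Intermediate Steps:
r(a) = √(31 + a)
r(-63) - 1131 = √(31 - 63) - 1131 = √(-32) - 1131 = 4*I*√2 - 1131 = -1131 + 4*I*√2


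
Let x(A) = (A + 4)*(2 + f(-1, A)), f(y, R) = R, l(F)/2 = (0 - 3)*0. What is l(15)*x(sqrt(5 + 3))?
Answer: 0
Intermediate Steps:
l(F) = 0 (l(F) = 2*((0 - 3)*0) = 2*(-3*0) = 2*0 = 0)
x(A) = (2 + A)*(4 + A) (x(A) = (A + 4)*(2 + A) = (4 + A)*(2 + A) = (2 + A)*(4 + A))
l(15)*x(sqrt(5 + 3)) = 0*(8 + (sqrt(5 + 3))**2 + 6*sqrt(5 + 3)) = 0*(8 + (sqrt(8))**2 + 6*sqrt(8)) = 0*(8 + (2*sqrt(2))**2 + 6*(2*sqrt(2))) = 0*(8 + 8 + 12*sqrt(2)) = 0*(16 + 12*sqrt(2)) = 0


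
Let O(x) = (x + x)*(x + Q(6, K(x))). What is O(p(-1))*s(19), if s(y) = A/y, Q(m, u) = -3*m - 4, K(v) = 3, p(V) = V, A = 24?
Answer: 1104/19 ≈ 58.105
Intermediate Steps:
Q(m, u) = -4 - 3*m
O(x) = 2*x*(-22 + x) (O(x) = (x + x)*(x + (-4 - 3*6)) = (2*x)*(x + (-4 - 18)) = (2*x)*(x - 22) = (2*x)*(-22 + x) = 2*x*(-22 + x))
s(y) = 24/y
O(p(-1))*s(19) = (2*(-1)*(-22 - 1))*(24/19) = (2*(-1)*(-23))*(24*(1/19)) = 46*(24/19) = 1104/19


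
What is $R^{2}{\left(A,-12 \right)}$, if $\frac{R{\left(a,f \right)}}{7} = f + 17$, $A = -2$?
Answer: $1225$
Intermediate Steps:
$R{\left(a,f \right)} = 119 + 7 f$ ($R{\left(a,f \right)} = 7 \left(f + 17\right) = 7 \left(17 + f\right) = 119 + 7 f$)
$R^{2}{\left(A,-12 \right)} = \left(119 + 7 \left(-12\right)\right)^{2} = \left(119 - 84\right)^{2} = 35^{2} = 1225$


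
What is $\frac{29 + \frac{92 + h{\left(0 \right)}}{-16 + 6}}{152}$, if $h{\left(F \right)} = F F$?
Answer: $\frac{99}{760} \approx 0.13026$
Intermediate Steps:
$h{\left(F \right)} = F^{2}$
$\frac{29 + \frac{92 + h{\left(0 \right)}}{-16 + 6}}{152} = \frac{29 + \frac{92 + 0^{2}}{-16 + 6}}{152} = \frac{29 + \frac{92 + 0}{-10}}{152} = \frac{29 + 92 \left(- \frac{1}{10}\right)}{152} = \frac{29 - \frac{46}{5}}{152} = \frac{1}{152} \cdot \frac{99}{5} = \frac{99}{760}$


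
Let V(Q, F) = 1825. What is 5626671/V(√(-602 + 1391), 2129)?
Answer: 5626671/1825 ≈ 3083.1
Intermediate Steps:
5626671/V(√(-602 + 1391), 2129) = 5626671/1825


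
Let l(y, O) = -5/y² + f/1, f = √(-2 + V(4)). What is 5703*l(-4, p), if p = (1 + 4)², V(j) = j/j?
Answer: -28515/16 + 5703*I ≈ -1782.2 + 5703.0*I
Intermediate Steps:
V(j) = 1
p = 25 (p = 5² = 25)
f = I (f = √(-2 + 1) = √(-1) = I ≈ 1.0*I)
l(y, O) = I - 5/y² (l(y, O) = -5/y² + I/1 = -5/y² + I*1 = -5/y² + I = I - 5/y²)
5703*l(-4, p) = 5703*(I - 5/(-4)²) = 5703*(I - 5*1/16) = 5703*(I - 5/16) = 5703*(-5/16 + I) = -28515/16 + 5703*I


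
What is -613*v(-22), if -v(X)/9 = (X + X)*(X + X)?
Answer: 10680912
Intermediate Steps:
v(X) = -36*X² (v(X) = -9*(X + X)*(X + X) = -9*2*X*2*X = -36*X²)
-613*v(-22) = -(-22068)*(-22)² = -(-22068)*484 = -613*(-17424) = 10680912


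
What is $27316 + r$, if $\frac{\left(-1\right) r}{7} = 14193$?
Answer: $-72035$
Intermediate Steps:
$r = -99351$ ($r = \left(-7\right) 14193 = -99351$)
$27316 + r = 27316 - 99351 = -72035$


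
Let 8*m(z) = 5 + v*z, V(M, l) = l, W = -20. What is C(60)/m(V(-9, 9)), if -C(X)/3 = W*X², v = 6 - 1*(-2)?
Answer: 1728000/77 ≈ 22442.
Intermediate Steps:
v = 8 (v = 6 + 2 = 8)
C(X) = 60*X² (C(X) = -(-60)*X² = 60*X²)
m(z) = 5/8 + z (m(z) = (5 + 8*z)/8 = 5/8 + z)
C(60)/m(V(-9, 9)) = (60*60²)/(5/8 + 9) = (60*3600)/(77/8) = 216000*(8/77) = 1728000/77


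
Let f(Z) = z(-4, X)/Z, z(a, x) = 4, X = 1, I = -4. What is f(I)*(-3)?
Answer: 3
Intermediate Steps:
f(Z) = 4/Z
f(I)*(-3) = (4/(-4))*(-3) = (4*(-¼))*(-3) = -1*(-3) = 3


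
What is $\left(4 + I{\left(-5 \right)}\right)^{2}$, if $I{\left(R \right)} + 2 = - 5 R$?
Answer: $729$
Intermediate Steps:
$I{\left(R \right)} = -2 - 5 R$
$\left(4 + I{\left(-5 \right)}\right)^{2} = \left(4 - -23\right)^{2} = \left(4 + \left(-2 + 25\right)\right)^{2} = \left(4 + 23\right)^{2} = 27^{2} = 729$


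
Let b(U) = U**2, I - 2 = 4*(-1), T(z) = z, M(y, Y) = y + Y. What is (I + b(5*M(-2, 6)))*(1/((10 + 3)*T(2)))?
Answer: 199/13 ≈ 15.308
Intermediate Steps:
M(y, Y) = Y + y
I = -2 (I = 2 + 4*(-1) = 2 - 4 = -2)
(I + b(5*M(-2, 6)))*(1/((10 + 3)*T(2))) = (-2 + (5*(6 - 2))**2)*(1/((10 + 3)*2)) = (-2 + (5*4)**2)*((1/2)/13) = (-2 + 20**2)*((1/13)*(1/2)) = (-2 + 400)*(1/26) = 398*(1/26) = 199/13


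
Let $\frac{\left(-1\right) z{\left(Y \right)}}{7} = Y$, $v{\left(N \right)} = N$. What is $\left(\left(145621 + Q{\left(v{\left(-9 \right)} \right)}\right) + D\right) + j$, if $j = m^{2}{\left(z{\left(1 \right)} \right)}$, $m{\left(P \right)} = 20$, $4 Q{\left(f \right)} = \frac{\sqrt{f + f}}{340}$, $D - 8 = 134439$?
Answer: $280468 + \frac{3 i \sqrt{2}}{1360} \approx 2.8047 \cdot 10^{5} + 0.0031196 i$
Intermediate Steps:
$D = 134447$ ($D = 8 + 134439 = 134447$)
$z{\left(Y \right)} = - 7 Y$
$Q{\left(f \right)} = \frac{\sqrt{2} \sqrt{f}}{1360}$ ($Q{\left(f \right)} = \frac{\sqrt{f + f} \frac{1}{340}}{4} = \frac{\sqrt{2 f} \frac{1}{340}}{4} = \frac{\sqrt{2} \sqrt{f} \frac{1}{340}}{4} = \frac{\frac{1}{340} \sqrt{2} \sqrt{f}}{4} = \frac{\sqrt{2} \sqrt{f}}{1360}$)
$j = 400$ ($j = 20^{2} = 400$)
$\left(\left(145621 + Q{\left(v{\left(-9 \right)} \right)}\right) + D\right) + j = \left(\left(145621 + \frac{\sqrt{2} \sqrt{-9}}{1360}\right) + 134447\right) + 400 = \left(\left(145621 + \frac{\sqrt{2} \cdot 3 i}{1360}\right) + 134447\right) + 400 = \left(\left(145621 + \frac{3 i \sqrt{2}}{1360}\right) + 134447\right) + 400 = \left(280068 + \frac{3 i \sqrt{2}}{1360}\right) + 400 = 280468 + \frac{3 i \sqrt{2}}{1360}$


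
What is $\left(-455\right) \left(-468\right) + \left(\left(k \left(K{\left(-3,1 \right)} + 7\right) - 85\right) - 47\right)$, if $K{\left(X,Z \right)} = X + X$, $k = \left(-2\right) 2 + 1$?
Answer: $212805$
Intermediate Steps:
$k = -3$ ($k = -4 + 1 = -3$)
$K{\left(X,Z \right)} = 2 X$
$\left(-455\right) \left(-468\right) + \left(\left(k \left(K{\left(-3,1 \right)} + 7\right) - 85\right) - 47\right) = \left(-455\right) \left(-468\right) - \left(132 + 3 \left(2 \left(-3\right) + 7\right)\right) = 212940 - \left(132 + 3 \left(-6 + 7\right)\right) = 212940 - 135 = 212805$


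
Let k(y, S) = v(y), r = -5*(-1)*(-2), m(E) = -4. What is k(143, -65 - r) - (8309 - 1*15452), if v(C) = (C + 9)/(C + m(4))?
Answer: 993029/139 ≈ 7144.1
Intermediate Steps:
r = -10 (r = 5*(-2) = -10)
v(C) = (9 + C)/(-4 + C) (v(C) = (C + 9)/(C - 4) = (9 + C)/(-4 + C))
k(y, S) = (9 + y)/(-4 + y)
k(143, -65 - r) - (8309 - 1*15452) = (9 + 143)/(-4 + 143) - (8309 - 1*15452) = 152/139 - (8309 - 15452) = (1/139)*152 - 1*(-7143) = 152/139 + 7143 = 993029/139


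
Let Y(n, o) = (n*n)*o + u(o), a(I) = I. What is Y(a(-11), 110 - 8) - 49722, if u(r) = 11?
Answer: -37369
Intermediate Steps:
Y(n, o) = 11 + o*n**2 (Y(n, o) = (n*n)*o + 11 = n**2*o + 11 = o*n**2 + 11 = 11 + o*n**2)
Y(a(-11), 110 - 8) - 49722 = (11 + (110 - 8)*(-11)**2) - 49722 = (11 + 102*121) - 49722 = (11 + 12342) - 49722 = 12353 - 49722 = -37369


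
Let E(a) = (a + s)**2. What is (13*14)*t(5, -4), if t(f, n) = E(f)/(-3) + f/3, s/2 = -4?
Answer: -728/3 ≈ -242.67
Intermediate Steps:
s = -8 (s = 2*(-4) = -8)
E(a) = (-8 + a)**2 (E(a) = (a - 8)**2 = (-8 + a)**2)
t(f, n) = -(-8 + f)**2/3 + f/3 (t(f, n) = (-8 + f)**2/(-3) + f/3 = (-8 + f)**2*(-1/3) + f*(1/3) = -(-8 + f)**2/3 + f/3)
(13*14)*t(5, -4) = (13*14)*(-(-8 + 5)**2/3 + (1/3)*5) = 182*(-1/3*(-3)**2 + 5/3) = 182*(-1/3*9 + 5/3) = 182*(-3 + 5/3) = 182*(-4/3) = -728/3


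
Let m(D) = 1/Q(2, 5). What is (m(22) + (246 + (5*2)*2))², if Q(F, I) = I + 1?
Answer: 2550409/36 ≈ 70845.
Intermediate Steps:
Q(F, I) = 1 + I
m(D) = ⅙ (m(D) = 1/(1 + 5) = 1/6 = ⅙)
(m(22) + (246 + (5*2)*2))² = (⅙ + (246 + (5*2)*2))² = (⅙ + (246 + 10*2))² = (⅙ + (246 + 20))² = (⅙ + 266)² = (1597/6)² = 2550409/36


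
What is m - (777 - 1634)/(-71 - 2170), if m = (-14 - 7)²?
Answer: 987424/2241 ≈ 440.62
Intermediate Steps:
m = 441 (m = (-21)² = 441)
m - (777 - 1634)/(-71 - 2170) = 441 - (777 - 1634)/(-71 - 2170) = 441 - (-857)/(-2241) = 441 - (-857)*(-1)/2241 = 441 - 1*857/2241 = 441 - 857/2241 = 987424/2241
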